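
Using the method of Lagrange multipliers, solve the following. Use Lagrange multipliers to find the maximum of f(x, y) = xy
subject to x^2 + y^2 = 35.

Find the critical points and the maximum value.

Lagrange conditions: y = 2*lambda*x and x = 2*lambda*y
If x = 0 then y = 0, violating the constraint, so x, y != 0.
Dividing: y/x = x/y => x^2 = y^2 => y = x or y = -x
Constraint: 2x^2 = 35 => x^2 = 35/2 => x = +/-sqrt(35/2)
Critical points: (sqrt(35/2), sqrt(35/2)), (-sqrt(35/2), -sqrt(35/2)), (sqrt(35/2), -sqrt(35/2)), (-sqrt(35/2), sqrt(35/2))
  y = x:  xy = x^2 = 35/2  at (sqrt(35/2), sqrt(35/2)) and (-sqrt(35/2), -sqrt(35/2))
  y = -x: xy = -x^2 = -35/2 at (sqrt(35/2), -sqrt(35/2)) and (-sqrt(35/2), sqrt(35/2))
Maximum xy = 35/2 at (sqrt(35/2), sqrt(35/2)) and (-sqrt(35/2), -sqrt(35/2))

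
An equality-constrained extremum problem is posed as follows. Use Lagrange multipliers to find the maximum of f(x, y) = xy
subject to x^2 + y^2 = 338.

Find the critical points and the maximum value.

Lagrange conditions: y = 2*lambda*x and x = 2*lambda*y
If x = 0 then y = 0, violating the constraint, so x, y != 0.
Dividing: y/x = x/y => x^2 = y^2 => y = x or y = -x
Constraint: 2x^2 = 338 => x^2 = 169 => x = +/-13
Critical points: (13, 13), (-13, -13), (13, -13), (-13, 13)
  y = x:  xy = x^2 = 169  at (13, 13) and (-13, -13)
  y = -x: xy = -x^2 = -169 at (13, -13) and (-13, 13)
Maximum xy = 169 at (13, 13) and (-13, -13)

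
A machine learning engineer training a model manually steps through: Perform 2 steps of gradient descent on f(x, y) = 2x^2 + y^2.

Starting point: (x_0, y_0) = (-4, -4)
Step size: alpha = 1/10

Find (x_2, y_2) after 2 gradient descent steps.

f(x,y) = 2x^2 + y^2
grad_x = 4x + 0y, grad_y = 2y + 0x
Step 1: grad = (-16, -8), (-12/5, -16/5)
Step 2: grad = (-48/5, -32/5), (-36/25, -64/25)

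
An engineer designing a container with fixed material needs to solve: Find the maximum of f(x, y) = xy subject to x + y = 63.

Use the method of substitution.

Substitute y = 63 - x into f(x,y) = xy:
g(x) = x(63 - x) = 63x - x^2
g'(x) = 63 - 2x = 0  =>  x = 63/2
y = 63 - 63/2 = 63/2
Maximum value = (63/2) * (63/2) = 3969/4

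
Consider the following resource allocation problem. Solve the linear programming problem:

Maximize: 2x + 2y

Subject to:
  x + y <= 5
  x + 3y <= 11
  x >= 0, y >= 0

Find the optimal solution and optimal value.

Feasible vertices: (0, 0), (0, 11/3), (2, 3), (5, 0)
Objective 2x + 2y at each:
  (0, 0): 0
  (0, 11/3): 22/3
  (2, 3): 10
  (5, 0): 10
Maximum is 10 at (2, 3).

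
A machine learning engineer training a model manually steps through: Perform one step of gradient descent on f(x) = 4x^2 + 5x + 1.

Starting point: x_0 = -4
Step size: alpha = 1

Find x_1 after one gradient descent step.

f(x) = 4x^2 + 5x + 1
f'(x) = 8x + 5
f'(-4) = 8*-4 + (5) = -27
x_1 = x_0 - alpha * f'(x_0) = -4 - 1 * -27 = 23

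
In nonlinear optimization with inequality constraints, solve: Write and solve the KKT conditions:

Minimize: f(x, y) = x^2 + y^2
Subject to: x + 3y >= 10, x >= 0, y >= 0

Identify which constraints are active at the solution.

KKT conditions for min x^2 + y^2 s.t. 1x + 3y >= 10, x >= 0, y >= 0:
Stationarity: 2x = mu*1 + mu_x, 2y = mu*3 + mu_y, with mu, mu_x, mu_y >= 0
Complementary slackness: mu*(x + 3y - 10) = 0, mu_x*x = 0, mu_y*y = 0
(0, 0) is infeasible (1*0 + 3*0 < 10), so if mu = 0 stationarity would force x = mu_x/2 >= 0, y = mu_y/2 >= 0 with mu_x*x = mu_y*y = 0, i.e. x = y = 0: contradiction. Hence mu > 0 and x + 3y = 10 is active.
Try x > 0, y > 0 (so mu_x = mu_y = 0): x = 1*mu/2, y = 3*mu/2
Substitute: 1*(1*mu/2) + 3*(3*mu/2) = 10
  mu*10/2 = 10 => mu = 2
x* = 1 > 0, y* = 3 > 0, consistent with mu_x = mu_y = 0.
f is convex and the constraints are linear, so this KKT point is the global minimum.
f* = 10
Active constraints: x + 3y >= 10 (holds with equality, mu = 2 > 0); x >= 0 and y >= 0 are inactive (mu_x = mu_y = 0).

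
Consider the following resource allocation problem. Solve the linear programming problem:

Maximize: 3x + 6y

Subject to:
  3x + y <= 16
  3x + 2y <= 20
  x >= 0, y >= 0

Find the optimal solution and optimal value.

Feasible vertices: (0, 0), (0, 10), (4, 4), (16/3, 0)
Objective 3x + 6y at each:
  (0, 0): 0
  (0, 10): 60
  (4, 4): 36
  (16/3, 0): 16
Maximum is 60 at (0, 10).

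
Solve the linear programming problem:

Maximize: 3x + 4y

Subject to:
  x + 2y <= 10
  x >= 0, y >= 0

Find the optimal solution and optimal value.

The feasible region has vertices at [(0, 0), (10, 0), (0, 5)].
Checking objective 3x + 4y at each vertex:
  (0, 0): 3*0 + 4*0 = 0
  (10, 0): 3*10 + 4*0 = 30
  (0, 5): 3*0 + 4*5 = 20
Maximum is 30 at (10, 0).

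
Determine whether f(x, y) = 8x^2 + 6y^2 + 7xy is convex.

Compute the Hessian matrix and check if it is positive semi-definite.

f(x,y) = 8x^2 + 6y^2 + 7xy
Hessian H = [[16, 7], [7, 12]]
trace(H) = 28, det(H) = 143
Eigenvalues: (28 +/- sqrt(212)) / 2 = 21.28, 6.72
Since both eigenvalues > 0, f is convex.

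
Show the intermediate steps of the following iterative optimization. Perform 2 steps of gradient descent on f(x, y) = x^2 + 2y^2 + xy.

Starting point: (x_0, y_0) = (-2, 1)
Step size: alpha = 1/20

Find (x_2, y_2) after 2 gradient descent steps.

f(x,y) = x^2 + 2y^2 + xy
grad_x = 2x + 1y, grad_y = 4y + 1x
Step 1: grad = (-3, 2), (-37/20, 9/10)
Step 2: grad = (-14/5, 7/4), (-171/100, 13/16)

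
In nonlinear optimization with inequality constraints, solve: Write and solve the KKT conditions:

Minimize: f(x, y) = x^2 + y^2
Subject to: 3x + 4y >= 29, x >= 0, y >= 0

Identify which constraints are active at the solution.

KKT conditions for min x^2 + y^2 s.t. 3x + 4y >= 29, x >= 0, y >= 0:
Stationarity: 2x = mu*3 + mu_x, 2y = mu*4 + mu_y, with mu, mu_x, mu_y >= 0
Complementary slackness: mu*(3x + 4y - 29) = 0, mu_x*x = 0, mu_y*y = 0
(0, 0) is infeasible (3*0 + 4*0 < 29), so if mu = 0 stationarity would force x = mu_x/2 >= 0, y = mu_y/2 >= 0 with mu_x*x = mu_y*y = 0, i.e. x = y = 0: contradiction. Hence mu > 0 and 3x + 4y = 29 is active.
Try x > 0, y > 0 (so mu_x = mu_y = 0): x = 3*mu/2, y = 4*mu/2
Substitute: 3*(3*mu/2) + 4*(4*mu/2) = 29
  mu*25/2 = 29 => mu = 58/25
x* = 87/25 > 0, y* = 116/25 > 0, consistent with mu_x = mu_y = 0.
f is convex and the constraints are linear, so this KKT point is the global minimum.
f* = 841/25
Active constraints: 3x + 4y >= 29 (holds with equality, mu = 58/25 > 0); x >= 0 and y >= 0 are inactive (mu_x = mu_y = 0).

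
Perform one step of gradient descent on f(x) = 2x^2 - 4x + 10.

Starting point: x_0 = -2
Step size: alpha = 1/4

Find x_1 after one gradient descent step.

f(x) = 2x^2 - 4x + 10
f'(x) = 4x - 4
f'(-2) = 4*-2 + (-4) = -12
x_1 = x_0 - alpha * f'(x_0) = -2 - 1/4 * -12 = 1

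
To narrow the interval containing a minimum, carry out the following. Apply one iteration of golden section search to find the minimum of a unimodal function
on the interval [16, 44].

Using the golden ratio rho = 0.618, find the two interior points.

Golden section search on [16, 44].
Golden ratio rho = 0.618 (approx).
Interior points:
  x_1 = 16 + (1-0.618)*28 = 26.6960
  x_2 = 16 + 0.618*28 = 33.3040
Compare f(x_1) and f(x_2) to determine which subinterval to keep.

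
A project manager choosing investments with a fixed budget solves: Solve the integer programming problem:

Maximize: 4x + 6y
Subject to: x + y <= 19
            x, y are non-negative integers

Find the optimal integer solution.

Objective: 4x + 6y, constraint: x + y <= 19
Coefficient of y is 6 > coefficient of x is 4, so allocate the entire budget to y.
Optimal: x = 0, y = 19, value = 114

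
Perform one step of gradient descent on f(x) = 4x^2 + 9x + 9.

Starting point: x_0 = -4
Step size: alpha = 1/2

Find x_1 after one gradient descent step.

f(x) = 4x^2 + 9x + 9
f'(x) = 8x + 9
f'(-4) = 8*-4 + (9) = -23
x_1 = x_0 - alpha * f'(x_0) = -4 - 1/2 * -23 = 15/2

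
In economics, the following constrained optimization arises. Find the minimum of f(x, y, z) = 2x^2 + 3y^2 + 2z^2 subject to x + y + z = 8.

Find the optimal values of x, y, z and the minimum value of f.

Using Lagrange multipliers on f = 2x^2 + 3y^2 + 2z^2 with constraint x + y + z = 8:
Conditions: 2*2*x = lambda, 2*3*y = lambda, 2*2*z = lambda
So x = lambda/4, y = lambda/6, z = lambda/4
Substituting into constraint: lambda * (2/3) = 8
lambda = 12
x = 3, y = 2, z = 3
Minimum value = 48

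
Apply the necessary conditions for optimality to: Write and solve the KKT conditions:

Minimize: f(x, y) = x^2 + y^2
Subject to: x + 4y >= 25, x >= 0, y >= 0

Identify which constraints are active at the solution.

KKT conditions for min x^2 + y^2 s.t. 1x + 4y >= 25, x >= 0, y >= 0:
Stationarity: 2x = mu*1 + mu_x, 2y = mu*4 + mu_y, with mu, mu_x, mu_y >= 0
Complementary slackness: mu*(x + 4y - 25) = 0, mu_x*x = 0, mu_y*y = 0
(0, 0) is infeasible (1*0 + 4*0 < 25), so if mu = 0 stationarity would force x = mu_x/2 >= 0, y = mu_y/2 >= 0 with mu_x*x = mu_y*y = 0, i.e. x = y = 0: contradiction. Hence mu > 0 and x + 4y = 25 is active.
Try x > 0, y > 0 (so mu_x = mu_y = 0): x = 1*mu/2, y = 4*mu/2
Substitute: 1*(1*mu/2) + 4*(4*mu/2) = 25
  mu*17/2 = 25 => mu = 50/17
x* = 25/17 > 0, y* = 100/17 > 0, consistent with mu_x = mu_y = 0.
f is convex and the constraints are linear, so this KKT point is the global minimum.
f* = 625/17
Active constraints: x + 4y >= 25 (holds with equality, mu = 50/17 > 0); x >= 0 and y >= 0 are inactive (mu_x = mu_y = 0).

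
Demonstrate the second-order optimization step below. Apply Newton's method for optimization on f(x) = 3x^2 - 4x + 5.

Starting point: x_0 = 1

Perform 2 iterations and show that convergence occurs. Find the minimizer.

f(x) = 3x^2 - 4x + 5, f'(x) = 6x + (-4), f''(x) = 6
Step 1: f'(1) = 2, x_1 = 1 - 2/6 = 2/3
Step 2: f'(2/3) = 0, x_2 = 2/3 (converged)
Newton's method converges in 1 step for quadratics.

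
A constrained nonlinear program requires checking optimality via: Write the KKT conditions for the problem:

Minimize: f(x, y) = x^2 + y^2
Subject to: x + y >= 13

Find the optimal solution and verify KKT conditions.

KKT conditions for min x^2 + y^2 s.t. x + y >= 13:
Stationarity: 2x = mu, 2y = mu
So x = y = mu/2.
Complementary slackness: mu*(x + y - 13) = 0
Primal feasibility: x + y >= 13; dual feasibility: mu >= 0
If mu = 0 then x = y = 0, but 0 + 0 < 13 is infeasible, so the constraint is active.
Constraint active: x + y = 2*(mu/2) = 13 => mu = 13
x = y = 13/2, f = 169/2
Verify: stationarity 2*(13/2) = 13 = mu; primal 13/2 + 13/2 = 13 >= 13; dual mu = 13 >= 0; complementary slackness 13*(13 - 13) = 0. All KKT conditions hold.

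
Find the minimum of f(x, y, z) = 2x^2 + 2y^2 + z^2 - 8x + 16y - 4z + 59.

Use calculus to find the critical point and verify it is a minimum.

f(x,y,z) = 2x^2 + 2y^2 + z^2 - 8x + 16y - 4z + 59
df/dx = 4x + (-8) = 0 => x = 2
df/dy = 4y + (16) = 0 => y = -4
df/dz = 2z + (-4) = 0 => z = 2
f(2,-4,2) = 2*(2)^2 + 2*(-4)^2 + 1*(2)^2 + -8*(2) + 16*(-4) + -4*(2) + 59 = 15
Hessian is diagonal with entries 4, 4, 2 > 0, confirmed minimum.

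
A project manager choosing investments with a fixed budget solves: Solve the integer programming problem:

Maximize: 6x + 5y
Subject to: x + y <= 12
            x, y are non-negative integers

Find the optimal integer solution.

Objective: 6x + 5y, constraint: x + y <= 12
Coefficient of x is 6 >= coefficient of y is 5, so allocate the entire budget to x.
Optimal: x = 12, y = 0, value = 72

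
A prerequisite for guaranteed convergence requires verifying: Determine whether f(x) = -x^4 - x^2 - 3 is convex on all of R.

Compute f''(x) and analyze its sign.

f(x) = -x^4 - x^2 - 3
f'(x) = -4x^3 + -2x
f''(x) = -12x^2 + -2
f''(x) = -12x^2 + -2 <= -2 < 0 for all x
Therefore, f is concave on R.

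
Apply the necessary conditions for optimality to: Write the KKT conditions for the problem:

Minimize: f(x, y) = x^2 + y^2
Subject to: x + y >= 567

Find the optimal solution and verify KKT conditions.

KKT conditions for min x^2 + y^2 s.t. x + y >= 567:
Stationarity: 2x = mu, 2y = mu
So x = y = mu/2.
Complementary slackness: mu*(x + y - 567) = 0
Primal feasibility: x + y >= 567; dual feasibility: mu >= 0
If mu = 0 then x = y = 0, but 0 + 0 < 567 is infeasible, so the constraint is active.
Constraint active: x + y = 2*(mu/2) = 567 => mu = 567
x = y = 567/2, f = 321489/2
Verify: stationarity 2*(567/2) = 567 = mu; primal 567/2 + 567/2 = 567 >= 567; dual mu = 567 >= 0; complementary slackness 567*(567 - 567) = 0. All KKT conditions hold.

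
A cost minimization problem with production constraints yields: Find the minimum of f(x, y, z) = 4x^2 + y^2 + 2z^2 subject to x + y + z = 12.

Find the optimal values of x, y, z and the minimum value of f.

Using Lagrange multipliers on f = 4x^2 + y^2 + 2z^2 with constraint x + y + z = 12:
Conditions: 2*4*x = lambda, 2*1*y = lambda, 2*2*z = lambda
So x = lambda/8, y = lambda/2, z = lambda/4
Substituting into constraint: lambda * (7/8) = 12
lambda = 96/7
x = 12/7, y = 48/7, z = 24/7
Minimum value = 576/7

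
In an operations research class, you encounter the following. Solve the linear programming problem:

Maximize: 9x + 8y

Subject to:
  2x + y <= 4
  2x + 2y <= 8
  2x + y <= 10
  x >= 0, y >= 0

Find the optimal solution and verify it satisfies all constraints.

Feasible vertices: (0, 0), (0, 4), (2, 0)
Objective 9x + 8y at each vertex:
  (0, 0): 0
  (0, 4): 32
  (2, 0): 18
Maximum is 32 at (0, 4).
Verify constraints at (x, y) = (0, 4):
  2*0 + 1*4 = 4 <= 4 (active)
  2*0 + 2*4 = 8 <= 8 (active)
  2*0 + 1*4 = 4 <= 10
  x = 0 >= 0, y = 4 >= 0. All constraints satisfied.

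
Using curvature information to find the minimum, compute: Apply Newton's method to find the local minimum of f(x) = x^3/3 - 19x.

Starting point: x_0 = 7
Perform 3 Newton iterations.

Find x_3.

f(x) = x^3/3 - 19x
f'(x) = x^2 - 19, f''(x) = 2x
Newton update: x_{n+1} = x_n - (x_n^2 - 19)/(2*x_n)
Step 1: x_0 = 7, f'=30, f''=14, x_1 = 34/7
Step 2: x_1 = 34/7, f'=225/49, f''=68/7, x_2 = 2087/476
Step 3: x_2 = 2087/476, f'=50625/226576, f''=2087/238, x_3 = 8660513/1986824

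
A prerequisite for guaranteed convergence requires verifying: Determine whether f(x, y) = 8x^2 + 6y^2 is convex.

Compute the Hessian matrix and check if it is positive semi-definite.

f(x,y) = 8x^2 + 6y^2
Hessian H = [[16, 0], [0, 12]]
trace(H) = 28, det(H) = 192
Eigenvalues: (28 +/- sqrt(16)) / 2 = 16, 12
Since both eigenvalues > 0, f is convex.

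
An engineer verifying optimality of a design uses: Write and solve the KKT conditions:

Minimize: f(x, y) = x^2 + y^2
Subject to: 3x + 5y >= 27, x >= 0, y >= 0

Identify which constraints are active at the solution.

KKT conditions for min x^2 + y^2 s.t. 3x + 5y >= 27, x >= 0, y >= 0:
Stationarity: 2x = mu*3 + mu_x, 2y = mu*5 + mu_y, with mu, mu_x, mu_y >= 0
Complementary slackness: mu*(3x + 5y - 27) = 0, mu_x*x = 0, mu_y*y = 0
(0, 0) is infeasible (3*0 + 5*0 < 27), so if mu = 0 stationarity would force x = mu_x/2 >= 0, y = mu_y/2 >= 0 with mu_x*x = mu_y*y = 0, i.e. x = y = 0: contradiction. Hence mu > 0 and 3x + 5y = 27 is active.
Try x > 0, y > 0 (so mu_x = mu_y = 0): x = 3*mu/2, y = 5*mu/2
Substitute: 3*(3*mu/2) + 5*(5*mu/2) = 27
  mu*34/2 = 27 => mu = 27/17
x* = 81/34 > 0, y* = 135/34 > 0, consistent with mu_x = mu_y = 0.
f is convex and the constraints are linear, so this KKT point is the global minimum.
f* = 729/34
Active constraints: 3x + 5y >= 27 (holds with equality, mu = 27/17 > 0); x >= 0 and y >= 0 are inactive (mu_x = mu_y = 0).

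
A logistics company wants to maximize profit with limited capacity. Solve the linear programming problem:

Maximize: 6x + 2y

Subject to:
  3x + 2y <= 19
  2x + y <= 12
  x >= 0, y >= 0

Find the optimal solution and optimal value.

Feasible vertices: (0, 0), (0, 19/2), (5, 2), (6, 0)
Objective 6x + 2y at each:
  (0, 0): 0
  (0, 19/2): 19
  (5, 2): 34
  (6, 0): 36
Maximum is 36 at (6, 0).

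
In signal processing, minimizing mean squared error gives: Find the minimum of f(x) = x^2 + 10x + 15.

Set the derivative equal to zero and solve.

f(x) = x^2 + 10x + 15
f'(x) = 2x + (10) = 0
x = -10/2 = -5
f(-5) = -10
Since f''(x) = 2 > 0, this is a minimum.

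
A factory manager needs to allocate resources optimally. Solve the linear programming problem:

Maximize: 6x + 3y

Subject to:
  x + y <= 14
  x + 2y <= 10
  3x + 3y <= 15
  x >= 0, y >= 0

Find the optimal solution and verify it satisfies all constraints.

Feasible vertices: (0, 0), (0, 5), (5, 0)
Objective 6x + 3y at each vertex:
  (0, 0): 0
  (0, 5): 15
  (5, 0): 30
Maximum is 30 at (5, 0).
Verify constraints at (x, y) = (5, 0):
  1*5 + 1*0 = 5 <= 14
  1*5 + 2*0 = 5 <= 10
  3*5 + 3*0 = 15 <= 15 (active)
  x = 5 >= 0, y = 0 >= 0. All constraints satisfied.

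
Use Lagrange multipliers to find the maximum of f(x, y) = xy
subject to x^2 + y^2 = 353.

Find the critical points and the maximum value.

Lagrange conditions: y = 2*lambda*x and x = 2*lambda*y
If x = 0 then y = 0, violating the constraint, so x, y != 0.
Dividing: y/x = x/y => x^2 = y^2 => y = x or y = -x
Constraint: 2x^2 = 353 => x^2 = 353/2 => x = +/-sqrt(353/2)
Critical points: (sqrt(353/2), sqrt(353/2)), (-sqrt(353/2), -sqrt(353/2)), (sqrt(353/2), -sqrt(353/2)), (-sqrt(353/2), sqrt(353/2))
  y = x:  xy = x^2 = 353/2  at (sqrt(353/2), sqrt(353/2)) and (-sqrt(353/2), -sqrt(353/2))
  y = -x: xy = -x^2 = -353/2 at (sqrt(353/2), -sqrt(353/2)) and (-sqrt(353/2), sqrt(353/2))
Maximum xy = 353/2 at (sqrt(353/2), sqrt(353/2)) and (-sqrt(353/2), -sqrt(353/2))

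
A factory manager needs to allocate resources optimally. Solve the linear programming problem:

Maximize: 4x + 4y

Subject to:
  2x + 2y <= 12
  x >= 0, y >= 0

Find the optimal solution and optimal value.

The feasible region has vertices at [(0, 0), (6, 0), (0, 6)].
Checking objective 4x + 4y at each vertex:
  (0, 0): 4*0 + 4*0 = 0
  (6, 0): 4*6 + 4*0 = 24
  (0, 6): 4*0 + 4*6 = 24
Maximum is 24 at (6, 0).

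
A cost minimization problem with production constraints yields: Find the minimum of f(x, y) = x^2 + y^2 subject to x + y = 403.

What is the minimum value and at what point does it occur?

Substitute y = 403 - x into f(x,y) = x^2 + y^2:
g(x) = x^2 + (403 - x)^2 = 2x^2 - 806x + 162409
g'(x) = 4x - 806 = 0  =>  x = 403/2
y = 403 - 403/2 = 403/2
Minimum value = (403/2)^2 + (403/2)^2 = 162409/2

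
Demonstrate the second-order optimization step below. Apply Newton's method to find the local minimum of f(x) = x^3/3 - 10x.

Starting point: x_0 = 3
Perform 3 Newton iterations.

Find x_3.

f(x) = x^3/3 - 10x
f'(x) = x^2 - 10, f''(x) = 2x
Newton update: x_{n+1} = x_n - (x_n^2 - 10)/(2*x_n)
Step 1: x_0 = 3, f'=-1, f''=6, x_1 = 19/6
Step 2: x_1 = 19/6, f'=1/36, f''=19/3, x_2 = 721/228
Step 3: x_2 = 721/228, f'=1/51984, f''=721/114, x_3 = 1039681/328776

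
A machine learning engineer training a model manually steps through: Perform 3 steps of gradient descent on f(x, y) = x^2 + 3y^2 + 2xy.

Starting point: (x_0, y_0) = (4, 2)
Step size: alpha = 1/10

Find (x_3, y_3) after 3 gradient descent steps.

f(x,y) = x^2 + 3y^2 + 2xy
grad_x = 2x + 2y, grad_y = 6y + 2x
Step 1: grad = (12, 20), (14/5, 0)
Step 2: grad = (28/5, 28/5), (56/25, -14/25)
Step 3: grad = (84/25, 28/25), (238/125, -84/125)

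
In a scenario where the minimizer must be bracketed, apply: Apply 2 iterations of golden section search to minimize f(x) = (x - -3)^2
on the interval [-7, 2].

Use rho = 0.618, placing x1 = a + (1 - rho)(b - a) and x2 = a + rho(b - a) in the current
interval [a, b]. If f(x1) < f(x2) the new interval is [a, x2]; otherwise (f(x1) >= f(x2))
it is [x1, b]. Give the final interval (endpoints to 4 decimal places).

Golden section search for min of f(x) = (x - -3)^2 on [-7, 2].
Each step: x1 = a + (1 - rho)(b - a), x2 = a + rho(b - a); if f(x1) < f(x2) keep [a, x2], otherwise keep [x1, b].
Step 1: [-7.0000, 2.0000], x1=-3.5620 (f=0.3158), x2=-1.4380 (f=2.4398); f(x1) < f(x2) => keep [-7.0000, -1.4380]
Step 2: [-7.0000, -1.4380], x1=-4.8753 (f=3.5168), x2=-3.5627 (f=0.3166); f(x1) > f(x2) => keep [-4.8753, -1.4380]
Final interval: [-4.8753, -1.4380]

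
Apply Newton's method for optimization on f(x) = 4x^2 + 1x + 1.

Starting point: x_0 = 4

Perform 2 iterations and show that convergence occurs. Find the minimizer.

f(x) = 4x^2 + 1x + 1, f'(x) = 8x + (1), f''(x) = 8
Step 1: f'(4) = 33, x_1 = 4 - 33/8 = -1/8
Step 2: f'(-1/8) = 0, x_2 = -1/8 (converged)
Newton's method converges in 1 step for quadratics.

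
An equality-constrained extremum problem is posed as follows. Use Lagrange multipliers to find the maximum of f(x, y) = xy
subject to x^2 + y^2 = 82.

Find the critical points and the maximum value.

Lagrange conditions: y = 2*lambda*x and x = 2*lambda*y
If x = 0 then y = 0, violating the constraint, so x, y != 0.
Dividing: y/x = x/y => x^2 = y^2 => y = x or y = -x
Constraint: 2x^2 = 82 => x^2 = 41 => x = +/-sqrt(41)
Critical points: (sqrt(41), sqrt(41)), (-sqrt(41), -sqrt(41)), (sqrt(41), -sqrt(41)), (-sqrt(41), sqrt(41))
  y = x:  xy = x^2 = 41  at (sqrt(41), sqrt(41)) and (-sqrt(41), -sqrt(41))
  y = -x: xy = -x^2 = -41 at (sqrt(41), -sqrt(41)) and (-sqrt(41), sqrt(41))
Maximum xy = 41 at (sqrt(41), sqrt(41)) and (-sqrt(41), -sqrt(41))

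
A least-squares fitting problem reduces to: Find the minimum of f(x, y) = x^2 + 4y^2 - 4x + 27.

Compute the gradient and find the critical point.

f(x,y) = x^2 + 4y^2 - 4x + 27
df/dx = 2x + (-4) = 0  =>  x = 2
df/dy = 8y + (0) = 0  =>  y = 0
f(2, 0) = 1*(2)^2 + 4*(0)^2 + -4*(2) + 27 = 23
Hessian is diagonal with entries 2, 8 > 0, so this is a minimum.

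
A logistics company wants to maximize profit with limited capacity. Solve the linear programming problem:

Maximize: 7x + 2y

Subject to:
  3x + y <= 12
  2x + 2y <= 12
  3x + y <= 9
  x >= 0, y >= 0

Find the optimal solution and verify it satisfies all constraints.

Feasible vertices: (0, 0), (0, 6), (3/2, 9/2), (3, 0)
Objective 7x + 2y at each vertex:
  (0, 0): 0
  (0, 6): 12
  (3/2, 9/2): 39/2
  (3, 0): 21
Maximum is 21 at (3, 0).
Verify constraints at (x, y) = (3, 0):
  3*3 + 1*0 = 9 <= 12
  2*3 + 2*0 = 6 <= 12
  3*3 + 1*0 = 9 <= 9 (active)
  x = 3 >= 0, y = 0 >= 0. All constraints satisfied.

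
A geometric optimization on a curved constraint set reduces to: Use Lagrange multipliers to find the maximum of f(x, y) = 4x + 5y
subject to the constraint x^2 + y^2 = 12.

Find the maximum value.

Set up Lagrange conditions: grad f = lambda * grad g
  4 = 2*lambda*x
  5 = 2*lambda*y
From these: x/y = 4/5, so x = 4t, y = 5t for some t.
Substitute into constraint: (4t)^2 + (5t)^2 = 12
  t^2 * 41 = 12
  t = sqrt(12/41)
Maximum = 4*x + 5*y = (4^2 + 5^2)*t = 41 * sqrt(12/41) = sqrt(492)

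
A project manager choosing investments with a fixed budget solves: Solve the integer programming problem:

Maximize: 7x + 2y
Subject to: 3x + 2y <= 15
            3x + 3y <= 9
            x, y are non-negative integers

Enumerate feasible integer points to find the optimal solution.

Constraint 1: 3x + 2y <= 15
Constraint 2: 3x + 3y <= 9
Feasible x range (need y >= 0): 0 <= x <= min(15/3, 9/3) => x in {0, ..., 3}.
Enumerate feasible integer points row by row (the coefficient of y is 2 > 0, so for each x the largest feasible y gives the best value):
  x = 0: y <= min((15 - 3*0)/2, (9 - 3*0)/3) => y in {0, ..., 3}; best 7*0 + 2*3 = 6
  x = 1: y <= min((15 - 3*1)/2, (9 - 3*1)/3) => y in {0, ..., 2}; best 7*1 + 2*2 = 11
  x = 2: y <= min((15 - 3*2)/2, (9 - 3*2)/3) => y in {0, ..., 1}; best 7*2 + 2*1 = 16
  x = 3: y <= min((15 - 3*3)/2, (9 - 3*3)/3) => y in {0}; best 7*3 + 2*0 = 21
The maximum 7x + 2y = 21 is achieved at x = 3, y = 0.
Check: 3*3 + 2*0 = 9 <= 15 and 3*3 + 3*0 = 9 <= 9.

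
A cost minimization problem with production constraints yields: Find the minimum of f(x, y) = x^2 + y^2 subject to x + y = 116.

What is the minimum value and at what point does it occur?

Substitute y = 116 - x into f(x,y) = x^2 + y^2:
g(x) = x^2 + (116 - x)^2 = 2x^2 - 232x + 13456
g'(x) = 4x - 232 = 0  =>  x = 58
y = 116 - 58 = 58
Minimum value = 58^2 + 58^2 = 6728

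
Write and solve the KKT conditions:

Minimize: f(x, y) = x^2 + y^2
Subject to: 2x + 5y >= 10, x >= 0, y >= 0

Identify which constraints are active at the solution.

KKT conditions for min x^2 + y^2 s.t. 2x + 5y >= 10, x >= 0, y >= 0:
Stationarity: 2x = mu*2 + mu_x, 2y = mu*5 + mu_y, with mu, mu_x, mu_y >= 0
Complementary slackness: mu*(2x + 5y - 10) = 0, mu_x*x = 0, mu_y*y = 0
(0, 0) is infeasible (2*0 + 5*0 < 10), so if mu = 0 stationarity would force x = mu_x/2 >= 0, y = mu_y/2 >= 0 with mu_x*x = mu_y*y = 0, i.e. x = y = 0: contradiction. Hence mu > 0 and 2x + 5y = 10 is active.
Try x > 0, y > 0 (so mu_x = mu_y = 0): x = 2*mu/2, y = 5*mu/2
Substitute: 2*(2*mu/2) + 5*(5*mu/2) = 10
  mu*29/2 = 10 => mu = 20/29
x* = 20/29 > 0, y* = 50/29 > 0, consistent with mu_x = mu_y = 0.
f is convex and the constraints are linear, so this KKT point is the global minimum.
f* = 100/29
Active constraints: 2x + 5y >= 10 (holds with equality, mu = 20/29 > 0); x >= 0 and y >= 0 are inactive (mu_x = mu_y = 0).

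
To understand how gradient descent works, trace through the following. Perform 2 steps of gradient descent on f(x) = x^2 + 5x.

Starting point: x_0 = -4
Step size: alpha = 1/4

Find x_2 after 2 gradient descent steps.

f(x) = x^2 + 5x, f'(x) = 2x + (5)
Step 1: f'(-4) = -3, x_1 = -4 - 1/4 * -3 = -13/4
Step 2: f'(-13/4) = -3/2, x_2 = -13/4 - 1/4 * -3/2 = -23/8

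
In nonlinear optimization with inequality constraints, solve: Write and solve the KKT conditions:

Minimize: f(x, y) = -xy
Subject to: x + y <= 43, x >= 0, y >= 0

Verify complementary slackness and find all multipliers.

Problem: min -xy s.t. x + y <= 43 (multiplier lambda), x >= 0 (mu_x), y >= 0 (mu_y)
KKT stationarity: -y + lambda - mu_x = 0, -x + lambda - mu_y = 0, with lambda, mu_x, mu_y >= 0
Complementary slackness: lambda*(x + y - 43) = 0, mu_x*x = 0, mu_y*y = 0
If lambda = 0: y = -mu_x <= 0 and x = -mu_y <= 0 force x = y = 0 with f = 0; but x = y = 43/2 is feasible with f = -1849/4 < 0, so this is not the minimum. Hence lambda > 0 and x + y = 43.
Try x > 0, y > 0 (so mu_x = mu_y = 0): y = lambda, x = lambda => x = y = lambda
x + y = 43 => 2*lambda = 43 => lambda = 43/2
x* = y* = 43/2 > 0, consistent with mu_x = mu_y = 0.
(Any feasible point with x = 0 or y = 0 has f = 0 > -1849/4, so the minimum is not on those boundaries.)
min(-xy) = -1849/4 (i.e. max xy = 1849/4)
Multipliers: lambda = 43/2, mu_x = 0, mu_y = 0
Complementary slackness: lambda*(x + y - 43) = 43/2*(43/2 + 43/2 - 43) = 0, mu_x*x = 0*43/2 = 0, mu_y*y = 0*43/2 = 0. Satisfied.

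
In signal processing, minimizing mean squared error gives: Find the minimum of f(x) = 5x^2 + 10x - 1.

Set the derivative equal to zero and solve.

f(x) = 5x^2 + 10x - 1
f'(x) = 10x + (10) = 0
x = -10/10 = -1
f(-1) = -6
Since f''(x) = 10 > 0, this is a minimum.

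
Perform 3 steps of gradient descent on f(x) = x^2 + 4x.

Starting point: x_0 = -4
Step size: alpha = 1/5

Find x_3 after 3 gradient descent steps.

f(x) = x^2 + 4x, f'(x) = 2x + (4)
Step 1: f'(-4) = -4, x_1 = -4 - 1/5 * -4 = -16/5
Step 2: f'(-16/5) = -12/5, x_2 = -16/5 - 1/5 * -12/5 = -68/25
Step 3: f'(-68/25) = -36/25, x_3 = -68/25 - 1/5 * -36/25 = -304/125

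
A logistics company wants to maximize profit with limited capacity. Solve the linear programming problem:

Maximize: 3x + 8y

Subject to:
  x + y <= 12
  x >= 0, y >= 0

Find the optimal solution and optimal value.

The feasible region has vertices at [(0, 0), (12, 0), (0, 12)].
Checking objective 3x + 8y at each vertex:
  (0, 0): 3*0 + 8*0 = 0
  (12, 0): 3*12 + 8*0 = 36
  (0, 12): 3*0 + 8*12 = 96
Maximum is 96 at (0, 12).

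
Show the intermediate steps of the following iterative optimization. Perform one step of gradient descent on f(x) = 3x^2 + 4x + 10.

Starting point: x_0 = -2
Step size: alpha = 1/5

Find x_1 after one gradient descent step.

f(x) = 3x^2 + 4x + 10
f'(x) = 6x + 4
f'(-2) = 6*-2 + (4) = -8
x_1 = x_0 - alpha * f'(x_0) = -2 - 1/5 * -8 = -2/5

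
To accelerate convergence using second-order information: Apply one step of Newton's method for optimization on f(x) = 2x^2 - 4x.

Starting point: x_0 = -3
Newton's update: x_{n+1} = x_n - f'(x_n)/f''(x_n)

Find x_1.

f(x) = 2x^2 - 4x
f'(x) = 4x + (-4), f''(x) = 4
Newton step: x_1 = x_0 - f'(x_0)/f''(x_0)
f'(-3) = -16
x_1 = -3 - -16/4 = 1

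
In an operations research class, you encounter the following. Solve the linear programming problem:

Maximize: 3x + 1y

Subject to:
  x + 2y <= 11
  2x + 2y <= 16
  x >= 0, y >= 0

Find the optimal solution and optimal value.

Feasible vertices: (0, 0), (0, 11/2), (5, 3), (8, 0)
Objective 3x + 1y at each:
  (0, 0): 0
  (0, 11/2): 11/2
  (5, 3): 18
  (8, 0): 24
Maximum is 24 at (8, 0).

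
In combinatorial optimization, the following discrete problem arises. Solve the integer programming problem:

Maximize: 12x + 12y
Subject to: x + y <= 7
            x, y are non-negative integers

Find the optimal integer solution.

Objective: 12x + 12y, constraint: x + y <= 7
Coefficient of x is 12 >= coefficient of y is 12, so allocate the entire budget to x.
Optimal: x = 7, y = 0, value = 84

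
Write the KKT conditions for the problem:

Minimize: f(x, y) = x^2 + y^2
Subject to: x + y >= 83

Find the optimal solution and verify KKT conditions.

KKT conditions for min x^2 + y^2 s.t. x + y >= 83:
Stationarity: 2x = mu, 2y = mu
So x = y = mu/2.
Complementary slackness: mu*(x + y - 83) = 0
Primal feasibility: x + y >= 83; dual feasibility: mu >= 0
If mu = 0 then x = y = 0, but 0 + 0 < 83 is infeasible, so the constraint is active.
Constraint active: x + y = 2*(mu/2) = 83 => mu = 83
x = y = 83/2, f = 6889/2
Verify: stationarity 2*(83/2) = 83 = mu; primal 83/2 + 83/2 = 83 >= 83; dual mu = 83 >= 0; complementary slackness 83*(83 - 83) = 0. All KKT conditions hold.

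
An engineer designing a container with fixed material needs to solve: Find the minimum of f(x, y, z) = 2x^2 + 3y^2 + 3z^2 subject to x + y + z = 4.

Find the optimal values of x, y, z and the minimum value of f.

Using Lagrange multipliers on f = 2x^2 + 3y^2 + 3z^2 with constraint x + y + z = 4:
Conditions: 2*2*x = lambda, 2*3*y = lambda, 2*3*z = lambda
So x = lambda/4, y = lambda/6, z = lambda/6
Substituting into constraint: lambda * (7/12) = 4
lambda = 48/7
x = 12/7, y = 8/7, z = 8/7
Minimum value = 96/7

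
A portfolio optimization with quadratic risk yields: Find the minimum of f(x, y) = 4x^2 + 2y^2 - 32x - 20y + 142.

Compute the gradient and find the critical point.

f(x,y) = 4x^2 + 2y^2 - 32x - 20y + 142
df/dx = 8x + (-32) = 0  =>  x = 4
df/dy = 4y + (-20) = 0  =>  y = 5
f(4, 5) = 4*(4)^2 + 2*(5)^2 + -32*(4) + -20*(5) + 142 = 28
Hessian is diagonal with entries 8, 4 > 0, so this is a minimum.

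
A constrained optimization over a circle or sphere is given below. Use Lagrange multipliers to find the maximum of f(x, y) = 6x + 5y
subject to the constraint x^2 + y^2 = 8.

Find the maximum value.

Set up Lagrange conditions: grad f = lambda * grad g
  6 = 2*lambda*x
  5 = 2*lambda*y
From these: x/y = 6/5, so x = 6t, y = 5t for some t.
Substitute into constraint: (6t)^2 + (5t)^2 = 8
  t^2 * 61 = 8
  t = sqrt(8/61)
Maximum = 6*x + 5*y = (6^2 + 5^2)*t = 61 * sqrt(8/61) = sqrt(488)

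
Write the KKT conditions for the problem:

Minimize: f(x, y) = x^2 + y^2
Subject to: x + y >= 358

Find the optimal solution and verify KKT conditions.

KKT conditions for min x^2 + y^2 s.t. x + y >= 358:
Stationarity: 2x = mu, 2y = mu
So x = y = mu/2.
Complementary slackness: mu*(x + y - 358) = 0
Primal feasibility: x + y >= 358; dual feasibility: mu >= 0
If mu = 0 then x = y = 0, but 0 + 0 < 358 is infeasible, so the constraint is active.
Constraint active: x + y = 2*(mu/2) = 358 => mu = 358
x = y = 179, f = 64082
Verify: stationarity 2*179 = 358 = mu; primal 179 + 179 = 358 >= 358; dual mu = 358 >= 0; complementary slackness 358*(358 - 358) = 0. All KKT conditions hold.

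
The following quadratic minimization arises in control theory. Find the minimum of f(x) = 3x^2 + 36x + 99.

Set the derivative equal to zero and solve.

f(x) = 3x^2 + 36x + 99
f'(x) = 6x + (36) = 0
x = -36/6 = -6
f(-6) = -9
Since f''(x) = 6 > 0, this is a minimum.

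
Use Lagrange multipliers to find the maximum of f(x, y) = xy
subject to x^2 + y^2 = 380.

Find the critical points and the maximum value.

Lagrange conditions: y = 2*lambda*x and x = 2*lambda*y
If x = 0 then y = 0, violating the constraint, so x, y != 0.
Dividing: y/x = x/y => x^2 = y^2 => y = x or y = -x
Constraint: 2x^2 = 380 => x^2 = 190 => x = +/-sqrt(190)
Critical points: (sqrt(190), sqrt(190)), (-sqrt(190), -sqrt(190)), (sqrt(190), -sqrt(190)), (-sqrt(190), sqrt(190))
  y = x:  xy = x^2 = 190  at (sqrt(190), sqrt(190)) and (-sqrt(190), -sqrt(190))
  y = -x: xy = -x^2 = -190 at (sqrt(190), -sqrt(190)) and (-sqrt(190), sqrt(190))
Maximum xy = 190 at (sqrt(190), sqrt(190)) and (-sqrt(190), -sqrt(190))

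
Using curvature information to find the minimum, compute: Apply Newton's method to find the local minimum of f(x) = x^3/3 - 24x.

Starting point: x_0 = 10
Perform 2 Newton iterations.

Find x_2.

f(x) = x^3/3 - 24x
f'(x) = x^2 - 24, f''(x) = 2x
Newton update: x_{n+1} = x_n - (x_n^2 - 24)/(2*x_n)
Step 1: x_0 = 10, f'=76, f''=20, x_1 = 31/5
Step 2: x_1 = 31/5, f'=361/25, f''=62/5, x_2 = 1561/310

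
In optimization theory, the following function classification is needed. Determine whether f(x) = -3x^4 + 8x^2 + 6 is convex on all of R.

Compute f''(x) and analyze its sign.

f(x) = -3x^4 + 8x^2 + 6
f'(x) = -12x^3 + 16x
f''(x) = -36x^2 + 16
f''(x) = -36x^2 + 16 -> -inf as |x| -> inf
Therefore, f is not globally convex on R.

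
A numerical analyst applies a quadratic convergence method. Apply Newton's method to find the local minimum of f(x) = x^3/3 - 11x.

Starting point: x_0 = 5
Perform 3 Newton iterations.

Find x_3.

f(x) = x^3/3 - 11x
f'(x) = x^2 - 11, f''(x) = 2x
Newton update: x_{n+1} = x_n - (x_n^2 - 11)/(2*x_n)
Step 1: x_0 = 5, f'=14, f''=10, x_1 = 18/5
Step 2: x_1 = 18/5, f'=49/25, f''=36/5, x_2 = 599/180
Step 3: x_2 = 599/180, f'=2401/32400, f''=599/90, x_3 = 715201/215640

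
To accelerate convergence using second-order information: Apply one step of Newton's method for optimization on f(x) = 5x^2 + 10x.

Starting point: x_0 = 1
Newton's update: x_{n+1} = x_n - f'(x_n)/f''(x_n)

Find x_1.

f(x) = 5x^2 + 10x
f'(x) = 10x + (10), f''(x) = 10
Newton step: x_1 = x_0 - f'(x_0)/f''(x_0)
f'(1) = 20
x_1 = 1 - 20/10 = -1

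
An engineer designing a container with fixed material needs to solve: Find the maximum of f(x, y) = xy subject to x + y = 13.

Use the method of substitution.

Substitute y = 13 - x into f(x,y) = xy:
g(x) = x(13 - x) = 13x - x^2
g'(x) = 13 - 2x = 0  =>  x = 13/2
y = 13 - 13/2 = 13/2
Maximum value = (13/2) * (13/2) = 169/4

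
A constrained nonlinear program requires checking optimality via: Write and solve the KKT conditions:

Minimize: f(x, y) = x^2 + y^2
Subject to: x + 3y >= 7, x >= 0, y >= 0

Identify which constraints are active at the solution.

KKT conditions for min x^2 + y^2 s.t. 1x + 3y >= 7, x >= 0, y >= 0:
Stationarity: 2x = mu*1 + mu_x, 2y = mu*3 + mu_y, with mu, mu_x, mu_y >= 0
Complementary slackness: mu*(x + 3y - 7) = 0, mu_x*x = 0, mu_y*y = 0
(0, 0) is infeasible (1*0 + 3*0 < 7), so if mu = 0 stationarity would force x = mu_x/2 >= 0, y = mu_y/2 >= 0 with mu_x*x = mu_y*y = 0, i.e. x = y = 0: contradiction. Hence mu > 0 and x + 3y = 7 is active.
Try x > 0, y > 0 (so mu_x = mu_y = 0): x = 1*mu/2, y = 3*mu/2
Substitute: 1*(1*mu/2) + 3*(3*mu/2) = 7
  mu*10/2 = 7 => mu = 7/5
x* = 7/10 > 0, y* = 21/10 > 0, consistent with mu_x = mu_y = 0.
f is convex and the constraints are linear, so this KKT point is the global minimum.
f* = 49/10
Active constraints: x + 3y >= 7 (holds with equality, mu = 7/5 > 0); x >= 0 and y >= 0 are inactive (mu_x = mu_y = 0).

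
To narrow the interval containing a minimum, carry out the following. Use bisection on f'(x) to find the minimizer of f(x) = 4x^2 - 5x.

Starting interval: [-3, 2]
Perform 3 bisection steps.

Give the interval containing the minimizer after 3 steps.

Finding critical point of f(x) = 4x^2 - 5x using bisection on f'(x) = 8x + -5.
f'(x) = 0 when x = 5/8.
Starting interval: [-3, 2]
Step 1: mid = -1/2, f'(mid) = -9, new interval = [-1/2, 2]
Step 2: mid = 3/4, f'(mid) = 1, new interval = [-1/2, 3/4]
Step 3: mid = 1/8, f'(mid) = -4, new interval = [1/8, 3/4]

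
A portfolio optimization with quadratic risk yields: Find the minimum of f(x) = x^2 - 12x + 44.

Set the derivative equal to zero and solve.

f(x) = x^2 - 12x + 44
f'(x) = 2x + (-12) = 0
x = 12/2 = 6
f(6) = 8
Since f''(x) = 2 > 0, this is a minimum.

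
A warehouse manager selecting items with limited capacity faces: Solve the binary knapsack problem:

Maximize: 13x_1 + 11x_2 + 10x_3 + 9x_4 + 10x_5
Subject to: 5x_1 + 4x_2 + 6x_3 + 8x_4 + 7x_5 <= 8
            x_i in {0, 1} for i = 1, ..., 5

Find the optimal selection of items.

Items: item 1 (v=13, w=5), item 2 (v=11, w=4), item 3 (v=10, w=6), item 4 (v=9, w=8), item 5 (v=10, w=7)
Capacity: 8
Checking all 32 subsets (w = total weight, v = total value):
  {}: w = 0, v = 0
  {1}: w = 5, v = 13
  {2}: w = 4, v = 11
  {3}: w = 6, v = 10
  {4}: w = 8, v = 9
  {5}: w = 7, v = 10
  {1, 2}: w = 9 > 8, infeasible
  {1, 3}: w = 11 > 8, infeasible
  {1, 4}: w = 13 > 8, infeasible
  {1, 5}: w = 12 > 8, infeasible
  {2, 3}: w = 10 > 8, infeasible
  {2, 4}: w = 12 > 8, infeasible
  {2, 5}: w = 11 > 8, infeasible
  {3, 4}: w = 14 > 8, infeasible
  {3, 5}: w = 13 > 8, infeasible
  {4, 5}: w = 15 > 8, infeasible
  {1, 2, 3}: w = 15 > 8, infeasible
  {1, 2, 4}: w = 17 > 8, infeasible
  {1, 2, 5}: w = 16 > 8, infeasible
  {1, 3, 4}: w = 19 > 8, infeasible
  {1, 3, 5}: w = 18 > 8, infeasible
  {1, 4, 5}: w = 20 > 8, infeasible
  {2, 3, 4}: w = 18 > 8, infeasible
  {2, 3, 5}: w = 17 > 8, infeasible
  {2, 4, 5}: w = 19 > 8, infeasible
  {3, 4, 5}: w = 21 > 8, infeasible
  {1, 2, 3, 4}: w = 23 > 8, infeasible
  {1, 2, 3, 5}: w = 22 > 8, infeasible
  {1, 2, 4, 5}: w = 24 > 8, infeasible
  {1, 3, 4, 5}: w = 26 > 8, infeasible
  {2, 3, 4, 5}: w = 25 > 8, infeasible
  {1, 2, 3, 4, 5}: w = 30 > 8, infeasible
Best feasible subset: items [1]
Total weight: 5 <= 8, total value: 13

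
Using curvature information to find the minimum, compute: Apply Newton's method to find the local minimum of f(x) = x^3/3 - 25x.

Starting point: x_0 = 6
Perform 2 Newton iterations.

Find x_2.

f(x) = x^3/3 - 25x
f'(x) = x^2 - 25, f''(x) = 2x
Newton update: x_{n+1} = x_n - (x_n^2 - 25)/(2*x_n)
Step 1: x_0 = 6, f'=11, f''=12, x_1 = 61/12
Step 2: x_1 = 61/12, f'=121/144, f''=61/6, x_2 = 7321/1464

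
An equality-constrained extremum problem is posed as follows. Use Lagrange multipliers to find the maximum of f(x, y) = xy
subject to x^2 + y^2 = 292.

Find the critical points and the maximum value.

Lagrange conditions: y = 2*lambda*x and x = 2*lambda*y
If x = 0 then y = 0, violating the constraint, so x, y != 0.
Dividing: y/x = x/y => x^2 = y^2 => y = x or y = -x
Constraint: 2x^2 = 292 => x^2 = 146 => x = +/-sqrt(146)
Critical points: (sqrt(146), sqrt(146)), (-sqrt(146), -sqrt(146)), (sqrt(146), -sqrt(146)), (-sqrt(146), sqrt(146))
  y = x:  xy = x^2 = 146  at (sqrt(146), sqrt(146)) and (-sqrt(146), -sqrt(146))
  y = -x: xy = -x^2 = -146 at (sqrt(146), -sqrt(146)) and (-sqrt(146), sqrt(146))
Maximum xy = 146 at (sqrt(146), sqrt(146)) and (-sqrt(146), -sqrt(146))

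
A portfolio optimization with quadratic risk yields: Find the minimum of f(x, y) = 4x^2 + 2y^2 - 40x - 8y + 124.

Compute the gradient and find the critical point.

f(x,y) = 4x^2 + 2y^2 - 40x - 8y + 124
df/dx = 8x + (-40) = 0  =>  x = 5
df/dy = 4y + (-8) = 0  =>  y = 2
f(5, 2) = 4*(5)^2 + 2*(2)^2 + -40*(5) + -8*(2) + 124 = 16
Hessian is diagonal with entries 8, 4 > 0, so this is a minimum.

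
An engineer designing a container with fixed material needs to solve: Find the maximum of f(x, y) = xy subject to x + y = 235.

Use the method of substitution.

Substitute y = 235 - x into f(x,y) = xy:
g(x) = x(235 - x) = 235x - x^2
g'(x) = 235 - 2x = 0  =>  x = 235/2
y = 235 - 235/2 = 235/2
Maximum value = (235/2) * (235/2) = 55225/4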